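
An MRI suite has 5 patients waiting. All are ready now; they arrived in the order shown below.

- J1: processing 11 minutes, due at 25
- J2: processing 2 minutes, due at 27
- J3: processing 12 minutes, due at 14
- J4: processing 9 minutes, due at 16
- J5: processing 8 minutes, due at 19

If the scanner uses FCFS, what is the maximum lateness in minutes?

FIFO (arrival order): J1 J2 J3 J4 J5.
J1: 0→11, due 25, lateness -14
J2: 11→13, due 27, lateness -14
J3: 13→25, due 14, lateness 11
J4: 25→34, due 16, lateness 18
J5: 34→42, due 19, lateness 23
Maximum = 23.

23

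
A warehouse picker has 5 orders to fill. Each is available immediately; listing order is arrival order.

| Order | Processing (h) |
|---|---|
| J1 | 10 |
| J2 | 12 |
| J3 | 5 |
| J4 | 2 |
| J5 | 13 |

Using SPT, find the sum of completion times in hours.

SPT (increasing processing time): J4 J3 J1 J2 J5.
J4: 0→2
J3: 2→7
J1: 7→17
J2: 17→29
J5: 29→42
Sum = 2+7+17+29+42 = 97.

97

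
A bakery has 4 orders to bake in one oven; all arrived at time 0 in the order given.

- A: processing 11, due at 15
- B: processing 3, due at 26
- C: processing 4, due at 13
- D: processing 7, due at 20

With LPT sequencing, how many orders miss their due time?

LPT (decreasing processing time): A D C B.
A: 0→11, due 15, tardiness 0
D: 11→18, due 20, tardiness 0
C: 18→22, due 13, tardiness 9
B: 22→25, due 26, tardiness 0
Late orders: 1.

1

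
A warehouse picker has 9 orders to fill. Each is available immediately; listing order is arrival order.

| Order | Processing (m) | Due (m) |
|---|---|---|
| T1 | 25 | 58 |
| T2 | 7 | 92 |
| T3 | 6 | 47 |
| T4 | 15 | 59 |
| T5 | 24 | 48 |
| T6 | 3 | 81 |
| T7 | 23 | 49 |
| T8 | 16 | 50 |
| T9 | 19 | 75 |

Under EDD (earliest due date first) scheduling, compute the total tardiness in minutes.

258

EDD (increasing due date): T3 T5 T7 T8 T1 T4 T9 T6 T2.
T3: 0→6, due 47, tardiness 0
T5: 6→30, due 48, tardiness 0
T7: 30→53, due 49, tardiness 4
T8: 53→69, due 50, tardiness 19
T1: 69→94, due 58, tardiness 36
T4: 94→109, due 59, tardiness 50
T9: 109→128, due 75, tardiness 53
T6: 128→131, due 81, tardiness 50
T2: 131→138, due 92, tardiness 46
Sum = 0+0+4+19+36+50+53+50+46 = 258.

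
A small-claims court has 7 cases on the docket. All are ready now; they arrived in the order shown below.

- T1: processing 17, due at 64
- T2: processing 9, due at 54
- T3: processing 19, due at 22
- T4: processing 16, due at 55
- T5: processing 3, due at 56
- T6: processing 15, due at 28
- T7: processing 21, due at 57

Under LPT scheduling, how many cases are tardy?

5

LPT (decreasing processing time): T7 T3 T1 T4 T6 T2 T5.
T7: 0→21, due 57, tardiness 0
T3: 21→40, due 22, tardiness 18
T1: 40→57, due 64, tardiness 0
T4: 57→73, due 55, tardiness 18
T6: 73→88, due 28, tardiness 60
T2: 88→97, due 54, tardiness 43
T5: 97→100, due 56, tardiness 44
Late cases: 5.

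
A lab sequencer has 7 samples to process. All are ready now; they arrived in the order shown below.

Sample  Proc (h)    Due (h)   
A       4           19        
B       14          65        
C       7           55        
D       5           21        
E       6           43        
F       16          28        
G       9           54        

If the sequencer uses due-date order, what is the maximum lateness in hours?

-3

EDD (increasing due date): A D F E G C B.
A: 0→4, due 19, lateness -15
D: 4→9, due 21, lateness -12
F: 9→25, due 28, lateness -3
E: 25→31, due 43, lateness -12
G: 31→40, due 54, lateness -14
C: 40→47, due 55, lateness -8
B: 47→61, due 65, lateness -4
Maximum = -3.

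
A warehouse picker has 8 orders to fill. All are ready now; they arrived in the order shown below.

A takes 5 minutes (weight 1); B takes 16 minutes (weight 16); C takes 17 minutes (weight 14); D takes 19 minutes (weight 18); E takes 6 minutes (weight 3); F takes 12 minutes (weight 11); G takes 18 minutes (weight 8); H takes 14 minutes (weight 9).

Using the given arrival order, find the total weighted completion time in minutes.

FIFO (arrival order): A B C D E F G H.
A: finishes 5, weight 1, w·C = 5
B: finishes 21, weight 16, w·C = 336
C: finishes 38, weight 14, w·C = 532
D: finishes 57, weight 18, w·C = 1026
E: finishes 63, weight 3, w·C = 189
F: finishes 75, weight 11, w·C = 825
G: finishes 93, weight 8, w·C = 744
H: finishes 107, weight 9, w·C = 963
Sum = 5+336+532+1026+189+825+744+963 = 4620.

4620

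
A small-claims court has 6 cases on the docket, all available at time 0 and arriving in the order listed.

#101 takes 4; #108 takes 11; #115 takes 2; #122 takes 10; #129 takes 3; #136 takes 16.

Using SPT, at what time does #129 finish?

5

SPT (increasing processing time): #115 #129 #101 #122 #108 #136.
#115: 0→2
#129: 2→5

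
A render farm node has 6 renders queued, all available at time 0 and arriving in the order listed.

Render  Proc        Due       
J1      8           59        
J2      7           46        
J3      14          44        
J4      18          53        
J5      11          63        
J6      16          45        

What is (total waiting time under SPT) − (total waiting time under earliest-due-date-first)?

-55

SPT (increasing processing time): J2 J1 J5 J3 J6 J4.
J2: waits 0, runs 0→7
J1: waits 7, runs 7→15
J5: waits 15, runs 15→26
J3: waits 26, runs 26→40
J6: waits 40, runs 40→56
J4: waits 56, runs 56→74
Sum = 0+7+15+26+40+56 = 144.
EDD (increasing due date): J3 J6 J2 J4 J1 J5.
J3: waits 0, runs 0→14
J6: waits 14, runs 14→30
J2: waits 30, runs 30→37
J4: waits 37, runs 37→55
J1: waits 55, runs 55→63
J5: waits 63, runs 63→74
Sum = 0+14+30+37+55+63 = 199.
Difference = 144 − 199 = -55.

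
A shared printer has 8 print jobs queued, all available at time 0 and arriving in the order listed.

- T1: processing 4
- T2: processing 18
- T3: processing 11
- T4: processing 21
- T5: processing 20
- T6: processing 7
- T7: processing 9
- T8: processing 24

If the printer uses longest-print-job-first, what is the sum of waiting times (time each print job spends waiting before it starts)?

LPT (decreasing processing time): T8 T4 T5 T2 T3 T7 T6 T1.
T8: waits 0, runs 0→24
T4: waits 24, runs 24→45
T5: waits 45, runs 45→65
T2: waits 65, runs 65→83
T3: waits 83, runs 83→94
T7: waits 94, runs 94→103
T6: waits 103, runs 103→110
T1: waits 110, runs 110→114
Sum = 0+24+45+65+83+94+103+110 = 524.

524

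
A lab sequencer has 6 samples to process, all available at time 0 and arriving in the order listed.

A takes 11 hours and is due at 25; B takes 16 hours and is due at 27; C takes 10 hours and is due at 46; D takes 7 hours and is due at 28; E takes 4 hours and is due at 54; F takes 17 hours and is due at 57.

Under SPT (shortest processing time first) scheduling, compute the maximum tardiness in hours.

21

SPT (increasing processing time): E D C A B F.
E: 0→4, due 54, tardiness 0
D: 4→11, due 28, tardiness 0
C: 11→21, due 46, tardiness 0
A: 21→32, due 25, tardiness 7
B: 32→48, due 27, tardiness 21
F: 48→65, due 57, tardiness 8
Maximum = 21.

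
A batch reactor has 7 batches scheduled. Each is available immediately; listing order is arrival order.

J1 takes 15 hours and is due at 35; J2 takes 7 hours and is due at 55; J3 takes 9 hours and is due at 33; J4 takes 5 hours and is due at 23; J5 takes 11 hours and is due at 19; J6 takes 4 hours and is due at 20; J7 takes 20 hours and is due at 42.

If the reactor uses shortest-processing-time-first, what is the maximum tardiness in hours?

SPT (increasing processing time): J6 J4 J2 J3 J5 J1 J7.
J6: 0→4, due 20, tardiness 0
J4: 4→9, due 23, tardiness 0
J2: 9→16, due 55, tardiness 0
J3: 16→25, due 33, tardiness 0
J5: 25→36, due 19, tardiness 17
J1: 36→51, due 35, tardiness 16
J7: 51→71, due 42, tardiness 29
Maximum = 29.

29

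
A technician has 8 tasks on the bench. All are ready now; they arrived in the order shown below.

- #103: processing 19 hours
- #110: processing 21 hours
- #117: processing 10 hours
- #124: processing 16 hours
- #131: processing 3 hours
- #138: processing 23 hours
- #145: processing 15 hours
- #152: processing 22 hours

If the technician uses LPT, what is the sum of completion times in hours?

LPT (decreasing processing time): #138 #152 #110 #103 #124 #145 #117 #131.
#138: 0→23
#152: 23→45
#110: 45→66
#103: 66→85
#124: 85→101
#145: 101→116
#117: 116→126
#131: 126→129
Sum = 23+45+66+85+101+116+126+129 = 691.

691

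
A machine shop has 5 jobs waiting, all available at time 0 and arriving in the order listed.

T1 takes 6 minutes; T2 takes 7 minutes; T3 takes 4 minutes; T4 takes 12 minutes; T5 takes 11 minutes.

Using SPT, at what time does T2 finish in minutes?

17

SPT (increasing processing time): T3 T1 T2 T5 T4.
T3: 0→4
T1: 4→10
T2: 10→17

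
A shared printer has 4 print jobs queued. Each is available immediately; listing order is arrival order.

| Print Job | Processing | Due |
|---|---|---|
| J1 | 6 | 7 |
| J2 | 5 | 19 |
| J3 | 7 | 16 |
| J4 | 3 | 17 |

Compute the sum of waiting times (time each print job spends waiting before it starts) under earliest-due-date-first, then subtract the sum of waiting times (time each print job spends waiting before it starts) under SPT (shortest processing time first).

EDD (increasing due date): J1 J3 J4 J2.
J1: waits 0, runs 0→6
J3: waits 6, runs 6→13
J4: waits 13, runs 13→16
J2: waits 16, runs 16→21
Sum = 0+6+13+16 = 35.
SPT (increasing processing time): J4 J2 J1 J3.
J4: waits 0, runs 0→3
J2: waits 3, runs 3→8
J1: waits 8, runs 8→14
J3: waits 14, runs 14→21
Sum = 0+3+8+14 = 25.
Difference = 35 − 25 = 10.

10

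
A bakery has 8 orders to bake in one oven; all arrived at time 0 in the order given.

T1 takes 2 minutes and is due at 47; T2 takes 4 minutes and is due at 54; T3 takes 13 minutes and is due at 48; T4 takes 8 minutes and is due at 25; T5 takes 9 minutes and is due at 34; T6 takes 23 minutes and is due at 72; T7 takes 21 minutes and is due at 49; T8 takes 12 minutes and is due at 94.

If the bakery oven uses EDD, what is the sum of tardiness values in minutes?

15

EDD (increasing due date): T4 T5 T1 T3 T7 T2 T6 T8.
T4: 0→8, due 25, tardiness 0
T5: 8→17, due 34, tardiness 0
T1: 17→19, due 47, tardiness 0
T3: 19→32, due 48, tardiness 0
T7: 32→53, due 49, tardiness 4
T2: 53→57, due 54, tardiness 3
T6: 57→80, due 72, tardiness 8
T8: 80→92, due 94, tardiness 0
Sum = 0+0+0+0+4+3+8+0 = 15.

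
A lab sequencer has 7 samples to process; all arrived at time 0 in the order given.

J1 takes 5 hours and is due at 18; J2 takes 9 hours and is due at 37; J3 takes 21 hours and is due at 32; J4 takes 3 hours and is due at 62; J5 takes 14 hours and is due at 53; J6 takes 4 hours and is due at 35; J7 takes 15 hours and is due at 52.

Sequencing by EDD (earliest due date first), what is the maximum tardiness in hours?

15

EDD (increasing due date): J1 J3 J6 J2 J7 J5 J4.
J1: 0→5, due 18, tardiness 0
J3: 5→26, due 32, tardiness 0
J6: 26→30, due 35, tardiness 0
J2: 30→39, due 37, tardiness 2
J7: 39→54, due 52, tardiness 2
J5: 54→68, due 53, tardiness 15
J4: 68→71, due 62, tardiness 9
Maximum = 15.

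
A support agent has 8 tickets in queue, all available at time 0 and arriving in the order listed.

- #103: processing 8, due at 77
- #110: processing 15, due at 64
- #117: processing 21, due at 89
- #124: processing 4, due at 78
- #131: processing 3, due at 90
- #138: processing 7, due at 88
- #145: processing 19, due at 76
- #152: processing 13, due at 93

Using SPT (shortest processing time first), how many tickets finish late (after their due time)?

SPT (increasing processing time): #131 #124 #138 #103 #152 #110 #145 #117.
#131: 0→3, due 90, tardiness 0
#124: 3→7, due 78, tardiness 0
#138: 7→14, due 88, tardiness 0
#103: 14→22, due 77, tardiness 0
#152: 22→35, due 93, tardiness 0
#110: 35→50, due 64, tardiness 0
#145: 50→69, due 76, tardiness 0
#117: 69→90, due 89, tardiness 1
Late tickets: 1.

1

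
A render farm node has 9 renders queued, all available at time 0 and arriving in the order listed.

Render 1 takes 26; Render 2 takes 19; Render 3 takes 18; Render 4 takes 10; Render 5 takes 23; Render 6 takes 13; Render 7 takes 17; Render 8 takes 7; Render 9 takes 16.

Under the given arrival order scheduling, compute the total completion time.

FIFO (arrival order): Render 1 Render 2 Render 3 Render 4 Render 5 Render 6 Render 7 Render 8 Render 9.
Render 1: 0→26
Render 2: 26→45
Render 3: 45→63
Render 4: 63→73
Render 5: 73→96
Render 6: 96→109
Render 7: 109→126
Render 8: 126→133
Render 9: 133→149
Sum = 26+45+63+73+96+109+126+133+149 = 820.

820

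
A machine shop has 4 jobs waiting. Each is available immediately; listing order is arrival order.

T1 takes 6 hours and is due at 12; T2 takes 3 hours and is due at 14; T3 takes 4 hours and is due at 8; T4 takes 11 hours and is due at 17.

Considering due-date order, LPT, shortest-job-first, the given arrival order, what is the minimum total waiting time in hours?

EDD (increasing due date): T3 T1 T2 T4.
T3: waits 0, runs 0→4
T1: waits 4, runs 4→10
T2: waits 10, runs 10→13
T4: waits 13, runs 13→24
Sum = 0+4+10+13 = 27.
LPT (decreasing processing time): T4 T1 T3 T2.
T4: waits 0, runs 0→11
T1: waits 11, runs 11→17
T3: waits 17, runs 17→21
T2: waits 21, runs 21→24
Sum = 0+11+17+21 = 49.
SPT (increasing processing time): T2 T3 T1 T4.
T2: waits 0, runs 0→3
T3: waits 3, runs 3→7
T1: waits 7, runs 7→13
T4: waits 13, runs 13→24
Sum = 0+3+7+13 = 23.
FIFO (arrival order): T1 T2 T3 T4.
T1: waits 0, runs 0→6
T2: waits 6, runs 6→9
T3: waits 9, runs 9→13
T4: waits 13, runs 13→24
Sum = 0+6+9+13 = 28.
EDD 27, LPT 49, SPT 23, FIFO 28 → minimum 23.

23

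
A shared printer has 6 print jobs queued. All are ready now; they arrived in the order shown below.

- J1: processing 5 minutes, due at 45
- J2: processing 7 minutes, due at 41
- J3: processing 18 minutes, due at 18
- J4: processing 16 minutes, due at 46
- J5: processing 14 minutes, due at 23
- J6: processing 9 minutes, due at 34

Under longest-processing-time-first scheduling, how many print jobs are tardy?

4

LPT (decreasing processing time): J3 J4 J5 J6 J2 J1.
J3: 0→18, due 18, tardiness 0
J4: 18→34, due 46, tardiness 0
J5: 34→48, due 23, tardiness 25
J6: 48→57, due 34, tardiness 23
J2: 57→64, due 41, tardiness 23
J1: 64→69, due 45, tardiness 24
Late print jobs: 4.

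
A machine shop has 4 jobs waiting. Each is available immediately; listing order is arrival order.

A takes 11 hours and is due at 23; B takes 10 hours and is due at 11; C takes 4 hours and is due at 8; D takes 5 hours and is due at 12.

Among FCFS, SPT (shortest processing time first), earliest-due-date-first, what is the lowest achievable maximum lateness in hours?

7

FIFO (arrival order): A B C D.
A: 0→11, due 23, lateness -12
B: 11→21, due 11, lateness 10
C: 21→25, due 8, lateness 17
D: 25→30, due 12, lateness 18
Maximum = 18.
SPT (increasing processing time): C D B A.
C: 0→4, due 8, lateness -4
D: 4→9, due 12, lateness -3
B: 9→19, due 11, lateness 8
A: 19→30, due 23, lateness 7
Maximum = 8.
EDD (increasing due date): C B D A.
C: 0→4, due 8, lateness -4
B: 4→14, due 11, lateness 3
D: 14→19, due 12, lateness 7
A: 19→30, due 23, lateness 7
Maximum = 7.
FIFO 18, SPT 8, EDD 7 → minimum 7.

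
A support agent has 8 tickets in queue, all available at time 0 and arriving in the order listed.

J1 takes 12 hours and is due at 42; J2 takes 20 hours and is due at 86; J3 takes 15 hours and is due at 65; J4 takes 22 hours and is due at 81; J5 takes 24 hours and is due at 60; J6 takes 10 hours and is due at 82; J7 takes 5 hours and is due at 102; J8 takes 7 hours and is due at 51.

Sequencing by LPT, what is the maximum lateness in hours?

59

LPT (decreasing processing time): J5 J4 J2 J3 J1 J6 J8 J7.
J5: 0→24, due 60, lateness -36
J4: 24→46, due 81, lateness -35
J2: 46→66, due 86, lateness -20
J3: 66→81, due 65, lateness 16
J1: 81→93, due 42, lateness 51
J6: 93→103, due 82, lateness 21
J8: 103→110, due 51, lateness 59
J7: 110→115, due 102, lateness 13
Maximum = 59.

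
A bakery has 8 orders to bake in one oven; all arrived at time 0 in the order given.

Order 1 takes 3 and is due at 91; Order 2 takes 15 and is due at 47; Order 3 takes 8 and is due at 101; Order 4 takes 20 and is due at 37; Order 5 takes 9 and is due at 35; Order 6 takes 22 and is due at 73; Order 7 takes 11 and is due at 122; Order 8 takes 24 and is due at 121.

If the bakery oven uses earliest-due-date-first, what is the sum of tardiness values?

0

EDD (increasing due date): Order 5 Order 4 Order 2 Order 6 Order 1 Order 3 Order 8 Order 7.
Order 5: 0→9, due 35, tardiness 0
Order 4: 9→29, due 37, tardiness 0
Order 2: 29→44, due 47, tardiness 0
Order 6: 44→66, due 73, tardiness 0
Order 1: 66→69, due 91, tardiness 0
Order 3: 69→77, due 101, tardiness 0
Order 8: 77→101, due 121, tardiness 0
Order 7: 101→112, due 122, tardiness 0
Sum = 0+0+0+0+0+0+0+0 = 0.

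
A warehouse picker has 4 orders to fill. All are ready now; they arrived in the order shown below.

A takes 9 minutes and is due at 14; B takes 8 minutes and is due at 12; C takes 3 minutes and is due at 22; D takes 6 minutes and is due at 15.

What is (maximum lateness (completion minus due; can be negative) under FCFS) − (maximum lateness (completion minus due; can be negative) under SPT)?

-1

FIFO (arrival order): A B C D.
A: 0→9, due 14, lateness -5
B: 9→17, due 12, lateness 5
C: 17→20, due 22, lateness -2
D: 20→26, due 15, lateness 11
Maximum = 11.
SPT (increasing processing time): C D B A.
C: 0→3, due 22, lateness -19
D: 3→9, due 15, lateness -6
B: 9→17, due 12, lateness 5
A: 17→26, due 14, lateness 12
Maximum = 12.
Difference = 11 − 12 = -1.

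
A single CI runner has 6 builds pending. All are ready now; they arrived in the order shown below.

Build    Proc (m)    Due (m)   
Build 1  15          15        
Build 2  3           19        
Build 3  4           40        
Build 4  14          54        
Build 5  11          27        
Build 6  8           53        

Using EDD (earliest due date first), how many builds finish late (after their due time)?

2

EDD (increasing due date): Build 1 Build 2 Build 5 Build 3 Build 6 Build 4.
Build 1: 0→15, due 15, tardiness 0
Build 2: 15→18, due 19, tardiness 0
Build 5: 18→29, due 27, tardiness 2
Build 3: 29→33, due 40, tardiness 0
Build 6: 33→41, due 53, tardiness 0
Build 4: 41→55, due 54, tardiness 1
Late builds: 2.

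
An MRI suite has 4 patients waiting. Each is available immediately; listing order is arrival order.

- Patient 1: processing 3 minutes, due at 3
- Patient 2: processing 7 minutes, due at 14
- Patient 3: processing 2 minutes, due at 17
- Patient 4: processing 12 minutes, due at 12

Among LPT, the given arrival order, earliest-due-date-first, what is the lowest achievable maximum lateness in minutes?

8

LPT (decreasing processing time): Patient 4 Patient 2 Patient 1 Patient 3.
Patient 4: 0→12, due 12, lateness 0
Patient 2: 12→19, due 14, lateness 5
Patient 1: 19→22, due 3, lateness 19
Patient 3: 22→24, due 17, lateness 7
Maximum = 19.
FIFO (arrival order): Patient 1 Patient 2 Patient 3 Patient 4.
Patient 1: 0→3, due 3, lateness 0
Patient 2: 3→10, due 14, lateness -4
Patient 3: 10→12, due 17, lateness -5
Patient 4: 12→24, due 12, lateness 12
Maximum = 12.
EDD (increasing due date): Patient 1 Patient 4 Patient 2 Patient 3.
Patient 1: 0→3, due 3, lateness 0
Patient 4: 3→15, due 12, lateness 3
Patient 2: 15→22, due 14, lateness 8
Patient 3: 22→24, due 17, lateness 7
Maximum = 8.
LPT 19, FIFO 12, EDD 8 → minimum 8.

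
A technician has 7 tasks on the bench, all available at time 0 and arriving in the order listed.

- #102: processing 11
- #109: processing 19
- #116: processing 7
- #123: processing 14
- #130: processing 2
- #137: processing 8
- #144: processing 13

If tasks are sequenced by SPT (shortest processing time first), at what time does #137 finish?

17

SPT (increasing processing time): #130 #116 #137 #102 #144 #123 #109.
#130: 0→2
#116: 2→9
#137: 9→17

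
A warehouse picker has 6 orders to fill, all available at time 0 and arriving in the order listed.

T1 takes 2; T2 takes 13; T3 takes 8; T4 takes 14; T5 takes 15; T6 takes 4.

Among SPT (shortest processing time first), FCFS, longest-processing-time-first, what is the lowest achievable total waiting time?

90

SPT (increasing processing time): T1 T6 T3 T2 T4 T5.
T1: waits 0, runs 0→2
T6: waits 2, runs 2→6
T3: waits 6, runs 6→14
T2: waits 14, runs 14→27
T4: waits 27, runs 27→41
T5: waits 41, runs 41→56
Sum = 0+2+6+14+27+41 = 90.
FIFO (arrival order): T1 T2 T3 T4 T5 T6.
T1: waits 0, runs 0→2
T2: waits 2, runs 2→15
T3: waits 15, runs 15→23
T4: waits 23, runs 23→37
T5: waits 37, runs 37→52
T6: waits 52, runs 52→56
Sum = 0+2+15+23+37+52 = 129.
LPT (decreasing processing time): T5 T4 T2 T3 T6 T1.
T5: waits 0, runs 0→15
T4: waits 15, runs 15→29
T2: waits 29, runs 29→42
T3: waits 42, runs 42→50
T6: waits 50, runs 50→54
T1: waits 54, runs 54→56
Sum = 0+15+29+42+50+54 = 190.
SPT 90, FIFO 129, LPT 190 → minimum 90.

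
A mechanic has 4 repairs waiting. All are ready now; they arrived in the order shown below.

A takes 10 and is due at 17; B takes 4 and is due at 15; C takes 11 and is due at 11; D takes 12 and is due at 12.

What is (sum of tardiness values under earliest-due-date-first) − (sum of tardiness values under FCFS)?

4

EDD (increasing due date): C D B A.
C: 0→11, due 11, tardiness 0
D: 11→23, due 12, tardiness 11
B: 23→27, due 15, tardiness 12
A: 27→37, due 17, tardiness 20
Sum = 0+11+12+20 = 43.
FIFO (arrival order): A B C D.
A: 0→10, due 17, tardiness 0
B: 10→14, due 15, tardiness 0
C: 14→25, due 11, tardiness 14
D: 25→37, due 12, tardiness 25
Sum = 0+0+14+25 = 39.
Difference = 43 − 39 = 4.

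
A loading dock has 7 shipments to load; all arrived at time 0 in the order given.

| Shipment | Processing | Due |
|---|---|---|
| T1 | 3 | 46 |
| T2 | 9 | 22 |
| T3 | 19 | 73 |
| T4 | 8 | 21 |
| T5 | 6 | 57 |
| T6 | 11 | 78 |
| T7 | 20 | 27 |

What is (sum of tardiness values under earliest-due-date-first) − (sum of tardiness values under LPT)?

EDD (increasing due date): T4 T2 T7 T1 T5 T3 T6.
T4: 0→8, due 21, tardiness 0
T2: 8→17, due 22, tardiness 0
T7: 17→37, due 27, tardiness 10
T1: 37→40, due 46, tardiness 0
T5: 40→46, due 57, tardiness 0
T3: 46→65, due 73, tardiness 0
T6: 65→76, due 78, tardiness 0
Sum = 0+0+10+0+0+0+0 = 10.
LPT (decreasing processing time): T7 T3 T6 T2 T4 T5 T1.
T7: 0→20, due 27, tardiness 0
T3: 20→39, due 73, tardiness 0
T6: 39→50, due 78, tardiness 0
T2: 50→59, due 22, tardiness 37
T4: 59→67, due 21, tardiness 46
T5: 67→73, due 57, tardiness 16
T1: 73→76, due 46, tardiness 30
Sum = 0+0+0+37+46+16+30 = 129.
Difference = 10 − 129 = -119.

-119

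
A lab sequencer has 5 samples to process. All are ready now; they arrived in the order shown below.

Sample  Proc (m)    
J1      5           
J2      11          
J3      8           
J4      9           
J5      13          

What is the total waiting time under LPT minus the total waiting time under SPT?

38

LPT (decreasing processing time): J5 J2 J4 J3 J1.
J5: waits 0, runs 0→13
J2: waits 13, runs 13→24
J4: waits 24, runs 24→33
J3: waits 33, runs 33→41
J1: waits 41, runs 41→46
Sum = 0+13+24+33+41 = 111.
SPT (increasing processing time): J1 J3 J4 J2 J5.
J1: waits 0, runs 0→5
J3: waits 5, runs 5→13
J4: waits 13, runs 13→22
J2: waits 22, runs 22→33
J5: waits 33, runs 33→46
Sum = 0+5+13+22+33 = 73.
Difference = 111 − 73 = 38.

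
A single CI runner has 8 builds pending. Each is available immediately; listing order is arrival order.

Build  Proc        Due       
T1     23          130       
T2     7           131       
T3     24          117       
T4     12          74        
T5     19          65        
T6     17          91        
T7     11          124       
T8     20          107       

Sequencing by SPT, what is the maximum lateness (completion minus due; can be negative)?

16

SPT (increasing processing time): T2 T7 T4 T6 T5 T8 T1 T3.
T2: 0→7, due 131, lateness -124
T7: 7→18, due 124, lateness -106
T4: 18→30, due 74, lateness -44
T6: 30→47, due 91, lateness -44
T5: 47→66, due 65, lateness 1
T8: 66→86, due 107, lateness -21
T1: 86→109, due 130, lateness -21
T3: 109→133, due 117, lateness 16
Maximum = 16.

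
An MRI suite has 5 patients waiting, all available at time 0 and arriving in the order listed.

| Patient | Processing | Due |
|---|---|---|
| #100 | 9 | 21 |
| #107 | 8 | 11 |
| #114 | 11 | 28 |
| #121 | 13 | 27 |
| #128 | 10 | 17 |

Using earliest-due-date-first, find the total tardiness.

43

EDD (increasing due date): #107 #128 #100 #121 #114.
#107: 0→8, due 11, tardiness 0
#128: 8→18, due 17, tardiness 1
#100: 18→27, due 21, tardiness 6
#121: 27→40, due 27, tardiness 13
#114: 40→51, due 28, tardiness 23
Sum = 0+1+6+13+23 = 43.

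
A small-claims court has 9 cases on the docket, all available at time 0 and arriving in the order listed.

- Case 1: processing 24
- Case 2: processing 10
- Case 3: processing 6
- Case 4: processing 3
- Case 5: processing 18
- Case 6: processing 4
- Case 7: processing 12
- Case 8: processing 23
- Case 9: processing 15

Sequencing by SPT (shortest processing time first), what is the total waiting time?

290

SPT (increasing processing time): Case 4 Case 6 Case 3 Case 2 Case 7 Case 9 Case 5 Case 8 Case 1.
Case 4: waits 0, runs 0→3
Case 6: waits 3, runs 3→7
Case 3: waits 7, runs 7→13
Case 2: waits 13, runs 13→23
Case 7: waits 23, runs 23→35
Case 9: waits 35, runs 35→50
Case 5: waits 50, runs 50→68
Case 8: waits 68, runs 68→91
Case 1: waits 91, runs 91→115
Sum = 0+3+7+13+23+35+50+68+91 = 290.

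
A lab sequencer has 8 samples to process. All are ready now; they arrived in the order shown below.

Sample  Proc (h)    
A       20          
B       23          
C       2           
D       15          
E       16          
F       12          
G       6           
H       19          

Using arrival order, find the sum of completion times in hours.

FIFO (arrival order): A B C D E F G H.
A: 0→20
B: 20→43
C: 43→45
D: 45→60
E: 60→76
F: 76→88
G: 88→94
H: 94→113
Sum = 20+43+45+60+76+88+94+113 = 539.

539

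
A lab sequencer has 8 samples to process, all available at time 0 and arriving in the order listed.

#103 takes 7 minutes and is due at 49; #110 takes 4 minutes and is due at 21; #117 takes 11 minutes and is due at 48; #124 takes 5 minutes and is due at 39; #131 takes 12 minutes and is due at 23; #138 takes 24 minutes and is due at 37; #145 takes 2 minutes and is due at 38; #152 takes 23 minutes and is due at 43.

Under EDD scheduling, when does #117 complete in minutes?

81

EDD (increasing due date): #110 #131 #138 #145 #124 #152 #117 #103.
#110: 0→4
#131: 4→16
#138: 16→40
#145: 40→42
#124: 42→47
#152: 47→70
#117: 70→81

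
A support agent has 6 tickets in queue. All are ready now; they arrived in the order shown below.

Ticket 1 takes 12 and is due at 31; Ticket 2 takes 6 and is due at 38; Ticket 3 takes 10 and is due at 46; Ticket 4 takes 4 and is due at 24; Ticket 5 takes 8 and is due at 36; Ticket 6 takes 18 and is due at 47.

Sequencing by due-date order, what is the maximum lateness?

11

EDD (increasing due date): Ticket 4 Ticket 1 Ticket 5 Ticket 2 Ticket 3 Ticket 6.
Ticket 4: 0→4, due 24, lateness -20
Ticket 1: 4→16, due 31, lateness -15
Ticket 5: 16→24, due 36, lateness -12
Ticket 2: 24→30, due 38, lateness -8
Ticket 3: 30→40, due 46, lateness -6
Ticket 6: 40→58, due 47, lateness 11
Maximum = 11.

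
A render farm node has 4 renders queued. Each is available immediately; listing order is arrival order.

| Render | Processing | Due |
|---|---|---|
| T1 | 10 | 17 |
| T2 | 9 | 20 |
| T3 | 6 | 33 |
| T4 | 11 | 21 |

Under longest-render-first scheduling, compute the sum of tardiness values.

17

LPT (decreasing processing time): T4 T1 T2 T3.
T4: 0→11, due 21, tardiness 0
T1: 11→21, due 17, tardiness 4
T2: 21→30, due 20, tardiness 10
T3: 30→36, due 33, tardiness 3
Sum = 0+4+10+3 = 17.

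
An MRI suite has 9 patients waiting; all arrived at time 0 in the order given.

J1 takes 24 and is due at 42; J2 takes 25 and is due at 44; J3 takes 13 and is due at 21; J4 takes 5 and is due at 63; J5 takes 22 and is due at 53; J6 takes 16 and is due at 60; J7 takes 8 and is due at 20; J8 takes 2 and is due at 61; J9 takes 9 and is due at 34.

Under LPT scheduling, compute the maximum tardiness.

97

LPT (decreasing processing time): J2 J1 J5 J6 J3 J9 J7 J4 J8.
J2: 0→25, due 44, tardiness 0
J1: 25→49, due 42, tardiness 7
J5: 49→71, due 53, tardiness 18
J6: 71→87, due 60, tardiness 27
J3: 87→100, due 21, tardiness 79
J9: 100→109, due 34, tardiness 75
J7: 109→117, due 20, tardiness 97
J4: 117→122, due 63, tardiness 59
J8: 122→124, due 61, tardiness 63
Maximum = 97.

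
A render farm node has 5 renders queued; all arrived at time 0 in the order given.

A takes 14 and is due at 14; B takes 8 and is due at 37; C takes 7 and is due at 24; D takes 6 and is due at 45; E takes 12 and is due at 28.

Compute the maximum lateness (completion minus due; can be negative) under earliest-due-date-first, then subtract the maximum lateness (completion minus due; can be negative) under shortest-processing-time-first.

-28

EDD (increasing due date): A C E B D.
A: 0→14, due 14, lateness 0
C: 14→21, due 24, lateness -3
E: 21→33, due 28, lateness 5
B: 33→41, due 37, lateness 4
D: 41→47, due 45, lateness 2
Maximum = 5.
SPT (increasing processing time): D C B E A.
D: 0→6, due 45, lateness -39
C: 6→13, due 24, lateness -11
B: 13→21, due 37, lateness -16
E: 21→33, due 28, lateness 5
A: 33→47, due 14, lateness 33
Maximum = 33.
Difference = 5 − 33 = -28.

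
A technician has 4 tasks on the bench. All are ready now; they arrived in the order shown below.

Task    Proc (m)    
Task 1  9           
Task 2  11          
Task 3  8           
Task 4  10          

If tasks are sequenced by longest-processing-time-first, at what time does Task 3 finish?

LPT (decreasing processing time): Task 2 Task 4 Task 1 Task 3.
Task 2: 0→11
Task 4: 11→21
Task 1: 21→30
Task 3: 30→38

38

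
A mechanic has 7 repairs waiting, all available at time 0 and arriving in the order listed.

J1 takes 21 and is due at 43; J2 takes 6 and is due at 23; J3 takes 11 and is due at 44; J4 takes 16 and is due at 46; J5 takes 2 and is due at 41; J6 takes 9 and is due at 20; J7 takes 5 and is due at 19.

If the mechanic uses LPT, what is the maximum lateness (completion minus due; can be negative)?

49

LPT (decreasing processing time): J1 J4 J3 J6 J2 J7 J5.
J1: 0→21, due 43, lateness -22
J4: 21→37, due 46, lateness -9
J3: 37→48, due 44, lateness 4
J6: 48→57, due 20, lateness 37
J2: 57→63, due 23, lateness 40
J7: 63→68, due 19, lateness 49
J5: 68→70, due 41, lateness 29
Maximum = 49.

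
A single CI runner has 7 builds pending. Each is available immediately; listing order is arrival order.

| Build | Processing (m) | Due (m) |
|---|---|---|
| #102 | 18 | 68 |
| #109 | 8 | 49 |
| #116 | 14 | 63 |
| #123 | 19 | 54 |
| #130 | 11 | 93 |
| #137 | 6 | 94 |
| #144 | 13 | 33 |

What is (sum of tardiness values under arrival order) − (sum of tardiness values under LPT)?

-4

FIFO (arrival order): #102 #109 #116 #123 #130 #137 #144.
#102: 0→18, due 68, tardiness 0
#109: 18→26, due 49, tardiness 0
#116: 26→40, due 63, tardiness 0
#123: 40→59, due 54, tardiness 5
#130: 59→70, due 93, tardiness 0
#137: 70→76, due 94, tardiness 0
#144: 76→89, due 33, tardiness 56
Sum = 0+0+0+5+0+0+56 = 61.
LPT (decreasing processing time): #123 #102 #116 #144 #130 #109 #137.
#123: 0→19, due 54, tardiness 0
#102: 19→37, due 68, tardiness 0
#116: 37→51, due 63, tardiness 0
#144: 51→64, due 33, tardiness 31
#130: 64→75, due 93, tardiness 0
#109: 75→83, due 49, tardiness 34
#137: 83→89, due 94, tardiness 0
Sum = 0+0+0+31+0+34+0 = 65.
Difference = 61 − 65 = -4.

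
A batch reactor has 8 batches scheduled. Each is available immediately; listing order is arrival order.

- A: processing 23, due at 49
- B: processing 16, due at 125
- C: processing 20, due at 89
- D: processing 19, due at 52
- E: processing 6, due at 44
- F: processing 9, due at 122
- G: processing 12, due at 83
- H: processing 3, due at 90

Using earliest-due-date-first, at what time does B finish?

EDD (increasing due date): E A D G C H F B.
E: 0→6
A: 6→29
D: 29→48
G: 48→60
C: 60→80
H: 80→83
F: 83→92
B: 92→108

108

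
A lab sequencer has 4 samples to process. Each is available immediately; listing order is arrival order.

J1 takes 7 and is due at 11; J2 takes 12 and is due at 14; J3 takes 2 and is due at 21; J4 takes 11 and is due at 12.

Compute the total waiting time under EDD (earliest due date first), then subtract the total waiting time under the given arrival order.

8

EDD (increasing due date): J1 J4 J2 J3.
J1: waits 0, runs 0→7
J4: waits 7, runs 7→18
J2: waits 18, runs 18→30
J3: waits 30, runs 30→32
Sum = 0+7+18+30 = 55.
FIFO (arrival order): J1 J2 J3 J4.
J1: waits 0, runs 0→7
J2: waits 7, runs 7→19
J3: waits 19, runs 19→21
J4: waits 21, runs 21→32
Sum = 0+7+19+21 = 47.
Difference = 55 − 47 = 8.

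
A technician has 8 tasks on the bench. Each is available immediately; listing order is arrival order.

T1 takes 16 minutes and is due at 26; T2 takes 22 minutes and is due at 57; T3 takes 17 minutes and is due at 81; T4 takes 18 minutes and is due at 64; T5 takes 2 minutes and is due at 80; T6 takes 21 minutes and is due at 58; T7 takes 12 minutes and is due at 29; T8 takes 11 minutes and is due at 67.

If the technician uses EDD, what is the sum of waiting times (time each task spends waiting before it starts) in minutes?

456

EDD (increasing due date): T1 T7 T2 T6 T4 T8 T5 T3.
T1: waits 0, runs 0→16
T7: waits 16, runs 16→28
T2: waits 28, runs 28→50
T6: waits 50, runs 50→71
T4: waits 71, runs 71→89
T8: waits 89, runs 89→100
T5: waits 100, runs 100→102
T3: waits 102, runs 102→119
Sum = 0+16+28+50+71+89+100+102 = 456.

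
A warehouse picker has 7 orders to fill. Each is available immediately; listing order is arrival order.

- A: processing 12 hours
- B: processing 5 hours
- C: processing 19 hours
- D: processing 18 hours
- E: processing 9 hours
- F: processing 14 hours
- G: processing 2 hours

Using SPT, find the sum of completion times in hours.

SPT (increasing processing time): G B E A F D C.
G: 0→2
B: 2→7
E: 7→16
A: 16→28
F: 28→42
D: 42→60
C: 60→79
Sum = 2+7+16+28+42+60+79 = 234.

234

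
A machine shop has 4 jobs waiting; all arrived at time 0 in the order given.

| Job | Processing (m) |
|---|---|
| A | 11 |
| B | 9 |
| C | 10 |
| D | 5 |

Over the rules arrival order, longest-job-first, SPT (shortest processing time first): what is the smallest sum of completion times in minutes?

78

FIFO (arrival order): A B C D.
A: 0→11
B: 11→20
C: 20→30
D: 30→35
Sum = 11+20+30+35 = 96.
LPT (decreasing processing time): A C B D.
A: 0→11
C: 11→21
B: 21→30
D: 30→35
Sum = 11+21+30+35 = 97.
SPT (increasing processing time): D B C A.
D: 0→5
B: 5→14
C: 14→24
A: 24→35
Sum = 5+14+24+35 = 78.
FIFO 96, LPT 97, SPT 78 → minimum 78.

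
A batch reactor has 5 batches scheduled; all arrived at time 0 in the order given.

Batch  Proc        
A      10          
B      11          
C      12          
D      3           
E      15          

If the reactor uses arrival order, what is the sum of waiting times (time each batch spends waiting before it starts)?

FIFO (arrival order): A B C D E.
A: waits 0, runs 0→10
B: waits 10, runs 10→21
C: waits 21, runs 21→33
D: waits 33, runs 33→36
E: waits 36, runs 36→51
Sum = 0+10+21+33+36 = 100.

100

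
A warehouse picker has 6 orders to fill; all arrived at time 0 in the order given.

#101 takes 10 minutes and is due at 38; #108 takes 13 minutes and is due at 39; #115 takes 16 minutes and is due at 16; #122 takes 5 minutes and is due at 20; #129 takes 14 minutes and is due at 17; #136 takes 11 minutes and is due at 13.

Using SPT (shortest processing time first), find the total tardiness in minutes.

102

SPT (increasing processing time): #122 #101 #136 #108 #129 #115.
#122: 0→5, due 20, tardiness 0
#101: 5→15, due 38, tardiness 0
#136: 15→26, due 13, tardiness 13
#108: 26→39, due 39, tardiness 0
#129: 39→53, due 17, tardiness 36
#115: 53→69, due 16, tardiness 53
Sum = 0+0+13+0+36+53 = 102.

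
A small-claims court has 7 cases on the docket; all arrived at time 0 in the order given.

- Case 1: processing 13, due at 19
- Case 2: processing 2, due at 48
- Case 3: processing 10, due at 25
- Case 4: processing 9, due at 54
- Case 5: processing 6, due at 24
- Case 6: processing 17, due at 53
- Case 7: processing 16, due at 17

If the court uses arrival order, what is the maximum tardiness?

56

FIFO (arrival order): Case 1 Case 2 Case 3 Case 4 Case 5 Case 6 Case 7.
Case 1: 0→13, due 19, tardiness 0
Case 2: 13→15, due 48, tardiness 0
Case 3: 15→25, due 25, tardiness 0
Case 4: 25→34, due 54, tardiness 0
Case 5: 34→40, due 24, tardiness 16
Case 6: 40→57, due 53, tardiness 4
Case 7: 57→73, due 17, tardiness 56
Maximum = 56.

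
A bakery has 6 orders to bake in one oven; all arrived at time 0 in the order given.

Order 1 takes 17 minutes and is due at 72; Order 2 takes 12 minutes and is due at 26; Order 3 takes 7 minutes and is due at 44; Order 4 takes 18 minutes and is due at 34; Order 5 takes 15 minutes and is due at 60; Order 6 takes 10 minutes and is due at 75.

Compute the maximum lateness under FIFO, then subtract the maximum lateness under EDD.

FIFO (arrival order): Order 1 Order 2 Order 3 Order 4 Order 5 Order 6.
Order 1: 0→17, due 72, lateness -55
Order 2: 17→29, due 26, lateness 3
Order 3: 29→36, due 44, lateness -8
Order 4: 36→54, due 34, lateness 20
Order 5: 54→69, due 60, lateness 9
Order 6: 69→79, due 75, lateness 4
Maximum = 20.
EDD (increasing due date): Order 2 Order 4 Order 3 Order 5 Order 1 Order 6.
Order 2: 0→12, due 26, lateness -14
Order 4: 12→30, due 34, lateness -4
Order 3: 30→37, due 44, lateness -7
Order 5: 37→52, due 60, lateness -8
Order 1: 52→69, due 72, lateness -3
Order 6: 69→79, due 75, lateness 4
Maximum = 4.
Difference = 20 − 4 = 16.

16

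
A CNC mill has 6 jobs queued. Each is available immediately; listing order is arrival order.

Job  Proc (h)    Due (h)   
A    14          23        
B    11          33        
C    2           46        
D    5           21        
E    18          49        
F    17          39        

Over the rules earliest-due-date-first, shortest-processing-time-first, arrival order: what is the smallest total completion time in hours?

EDD (increasing due date): D A B F C E.
D: 0→5
A: 5→19
B: 19→30
F: 30→47
C: 47→49
E: 49→67
Sum = 5+19+30+47+49+67 = 217.
SPT (increasing processing time): C D B A F E.
C: 0→2
D: 2→7
B: 7→18
A: 18→32
F: 32→49
E: 49→67
Sum = 2+7+18+32+49+67 = 175.
FIFO (arrival order): A B C D E F.
A: 0→14
B: 14→25
C: 25→27
D: 27→32
E: 32→50
F: 50→67
Sum = 14+25+27+32+50+67 = 215.
EDD 217, SPT 175, FIFO 215 → minimum 175.

175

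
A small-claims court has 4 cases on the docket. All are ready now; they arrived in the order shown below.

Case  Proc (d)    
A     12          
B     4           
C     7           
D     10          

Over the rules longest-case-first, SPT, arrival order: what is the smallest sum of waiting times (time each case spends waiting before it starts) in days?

LPT (decreasing processing time): A D C B.
A: waits 0, runs 0→12
D: waits 12, runs 12→22
C: waits 22, runs 22→29
B: waits 29, runs 29→33
Sum = 0+12+22+29 = 63.
SPT (increasing processing time): B C D A.
B: waits 0, runs 0→4
C: waits 4, runs 4→11
D: waits 11, runs 11→21
A: waits 21, runs 21→33
Sum = 0+4+11+21 = 36.
FIFO (arrival order): A B C D.
A: waits 0, runs 0→12
B: waits 12, runs 12→16
C: waits 16, runs 16→23
D: waits 23, runs 23→33
Sum = 0+12+16+23 = 51.
LPT 63, SPT 36, FIFO 51 → minimum 36.

36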